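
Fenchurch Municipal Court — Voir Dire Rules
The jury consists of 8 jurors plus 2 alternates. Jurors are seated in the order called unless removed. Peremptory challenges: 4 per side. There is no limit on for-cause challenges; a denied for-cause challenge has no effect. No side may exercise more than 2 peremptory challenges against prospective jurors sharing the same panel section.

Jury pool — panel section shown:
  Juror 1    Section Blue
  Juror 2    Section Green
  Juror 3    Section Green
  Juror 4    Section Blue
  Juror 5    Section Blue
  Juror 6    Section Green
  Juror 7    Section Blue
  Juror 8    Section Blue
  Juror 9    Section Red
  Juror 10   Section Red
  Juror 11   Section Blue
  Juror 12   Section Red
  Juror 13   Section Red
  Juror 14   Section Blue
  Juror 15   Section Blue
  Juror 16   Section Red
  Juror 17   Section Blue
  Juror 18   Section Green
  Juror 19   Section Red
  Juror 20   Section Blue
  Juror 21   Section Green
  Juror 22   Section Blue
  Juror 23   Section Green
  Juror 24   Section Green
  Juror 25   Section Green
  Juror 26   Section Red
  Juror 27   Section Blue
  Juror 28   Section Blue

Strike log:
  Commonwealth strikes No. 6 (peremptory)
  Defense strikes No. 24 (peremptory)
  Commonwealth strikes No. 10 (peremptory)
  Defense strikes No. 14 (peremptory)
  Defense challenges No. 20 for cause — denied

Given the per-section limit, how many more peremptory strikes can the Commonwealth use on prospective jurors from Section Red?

1

Commonwealth peremptories so far: #6, #10 — 2 of 4 used, 2 left overall.
Against Section Red: #10 — 1 used; per-section cap 2 leaves 1.
Binding limit: min(2, 1) = 1.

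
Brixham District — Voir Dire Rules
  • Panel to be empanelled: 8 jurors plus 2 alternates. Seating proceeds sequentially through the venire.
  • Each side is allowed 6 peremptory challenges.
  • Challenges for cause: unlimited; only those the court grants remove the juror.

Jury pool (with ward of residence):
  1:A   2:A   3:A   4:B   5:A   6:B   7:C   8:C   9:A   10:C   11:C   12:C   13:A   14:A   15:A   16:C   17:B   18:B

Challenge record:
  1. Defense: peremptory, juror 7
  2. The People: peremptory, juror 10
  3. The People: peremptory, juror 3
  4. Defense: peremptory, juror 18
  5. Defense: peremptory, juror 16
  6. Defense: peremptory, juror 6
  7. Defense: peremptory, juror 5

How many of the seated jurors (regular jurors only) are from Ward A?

4

Removed: #3, #5, #6, #7, #10, #16, #18.
Seated jurors 1–8: #1, #2, #4, #8, #9, #11, #12, #13 (alternates #14, #15 not counted).
Of those, in Ward A: #1, #2, #9, #13 → 4.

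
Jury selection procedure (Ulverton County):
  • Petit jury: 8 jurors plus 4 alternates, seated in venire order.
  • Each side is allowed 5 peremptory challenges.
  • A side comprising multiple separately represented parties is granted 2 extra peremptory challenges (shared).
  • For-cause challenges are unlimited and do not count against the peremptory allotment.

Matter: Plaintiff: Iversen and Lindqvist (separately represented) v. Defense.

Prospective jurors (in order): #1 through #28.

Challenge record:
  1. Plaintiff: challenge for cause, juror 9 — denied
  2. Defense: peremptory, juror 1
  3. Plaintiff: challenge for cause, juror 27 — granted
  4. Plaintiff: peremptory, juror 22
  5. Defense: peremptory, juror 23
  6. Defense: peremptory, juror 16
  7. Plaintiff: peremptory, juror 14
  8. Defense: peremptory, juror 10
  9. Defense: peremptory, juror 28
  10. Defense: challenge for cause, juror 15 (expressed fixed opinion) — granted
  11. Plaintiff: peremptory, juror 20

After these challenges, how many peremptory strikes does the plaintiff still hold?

Plaintiff allotment: 5 base + 2 multi-party = 7.
Plaintiff peremptories used: #22, #14, #20 — 3 (for-cause on #9, #27 don't count).
Remaining: 7 − 3 = 4.

4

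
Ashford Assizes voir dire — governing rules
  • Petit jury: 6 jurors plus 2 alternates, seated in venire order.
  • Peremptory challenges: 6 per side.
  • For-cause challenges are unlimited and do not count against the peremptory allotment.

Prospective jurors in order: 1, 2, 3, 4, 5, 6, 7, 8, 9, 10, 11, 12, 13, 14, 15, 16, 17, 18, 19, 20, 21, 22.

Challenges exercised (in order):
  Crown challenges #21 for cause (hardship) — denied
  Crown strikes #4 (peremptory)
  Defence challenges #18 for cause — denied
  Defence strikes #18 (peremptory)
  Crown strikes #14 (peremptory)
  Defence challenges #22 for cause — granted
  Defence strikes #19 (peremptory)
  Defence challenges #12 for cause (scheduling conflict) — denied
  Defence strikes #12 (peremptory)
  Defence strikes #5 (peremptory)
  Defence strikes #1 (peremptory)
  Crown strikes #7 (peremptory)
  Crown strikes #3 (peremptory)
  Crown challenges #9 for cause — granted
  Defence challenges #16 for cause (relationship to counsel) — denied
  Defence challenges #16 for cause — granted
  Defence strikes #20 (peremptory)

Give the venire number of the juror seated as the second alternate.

17

Removed: #1, #3, #4, #5, #7, #9, #12, #14, #16, #18, #19, #20, #22. (#21 stays — for-cause denied.)
Seating in order: seats 1–6 → #2, #6, #8, #10, #11, #13; alternates → #15, #17.
So alternate 2 is #17.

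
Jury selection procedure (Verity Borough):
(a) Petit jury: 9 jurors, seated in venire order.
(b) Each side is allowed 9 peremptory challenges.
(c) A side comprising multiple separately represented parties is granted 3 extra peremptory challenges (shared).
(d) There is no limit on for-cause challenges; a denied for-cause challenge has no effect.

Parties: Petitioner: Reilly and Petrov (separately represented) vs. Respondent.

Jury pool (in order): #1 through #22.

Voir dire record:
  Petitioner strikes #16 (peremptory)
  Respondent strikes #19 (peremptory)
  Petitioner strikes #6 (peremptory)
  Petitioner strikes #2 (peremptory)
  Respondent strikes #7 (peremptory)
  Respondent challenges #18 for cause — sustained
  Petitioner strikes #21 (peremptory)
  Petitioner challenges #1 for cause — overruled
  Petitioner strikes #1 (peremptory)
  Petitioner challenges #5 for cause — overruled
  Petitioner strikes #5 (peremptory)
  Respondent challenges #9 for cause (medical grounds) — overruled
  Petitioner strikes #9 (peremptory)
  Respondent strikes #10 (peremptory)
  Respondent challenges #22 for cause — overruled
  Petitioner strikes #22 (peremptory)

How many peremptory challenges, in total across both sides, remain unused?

10

Petitioner allotment: 9 base + 3 multi-party = 12. Respondent allotment: 9.
Petitioner peremptories used: #16, #6, #2, #21, #1, #5, #9, #22 — 8 (for-cause on #1, #5 don't count).
Respondent peremptories used: #19, #7, #10 — 3 (for-cause on #18, #9, #22 don't count).
Remaining: (12 − 8) + (9 − 3) = 10.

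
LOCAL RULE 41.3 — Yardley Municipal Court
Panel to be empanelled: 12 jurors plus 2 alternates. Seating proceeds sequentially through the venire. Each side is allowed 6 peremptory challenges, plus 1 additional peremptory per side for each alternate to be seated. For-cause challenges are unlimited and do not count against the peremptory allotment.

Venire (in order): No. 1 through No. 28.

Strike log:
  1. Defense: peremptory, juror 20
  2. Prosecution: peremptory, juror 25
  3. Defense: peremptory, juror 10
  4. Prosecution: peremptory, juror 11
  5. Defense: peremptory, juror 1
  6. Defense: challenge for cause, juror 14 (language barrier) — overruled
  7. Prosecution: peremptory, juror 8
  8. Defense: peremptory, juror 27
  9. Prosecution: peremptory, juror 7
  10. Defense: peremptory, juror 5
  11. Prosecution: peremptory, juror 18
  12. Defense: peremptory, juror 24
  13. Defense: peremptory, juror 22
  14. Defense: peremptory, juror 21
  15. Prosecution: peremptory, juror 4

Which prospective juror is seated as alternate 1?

Removed: #1, #4, #5, #7, #8, #10, #11, #18, #20, #21, #22, #24, #25, #27. (#14 stays — for-cause denied.)
Filling seats in venire order through position 13: #2, #3, #6, #9, #12, #13, #14, #15, #16, #17, #19, #23, #26.
So alternate 1 is #26.

26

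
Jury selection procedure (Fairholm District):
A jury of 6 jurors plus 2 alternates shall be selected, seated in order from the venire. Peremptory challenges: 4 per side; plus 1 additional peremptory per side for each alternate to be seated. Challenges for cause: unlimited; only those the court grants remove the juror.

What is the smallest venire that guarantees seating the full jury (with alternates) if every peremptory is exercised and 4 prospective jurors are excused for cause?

24

Seats to fill: 6 + 2 alternates = 8.
Peremptories: 4 + 1×2 = 6 per side × 2 sides = 12.
For-cause removals: 4.
Minimum venire: 8 + 12 + 4 = 24.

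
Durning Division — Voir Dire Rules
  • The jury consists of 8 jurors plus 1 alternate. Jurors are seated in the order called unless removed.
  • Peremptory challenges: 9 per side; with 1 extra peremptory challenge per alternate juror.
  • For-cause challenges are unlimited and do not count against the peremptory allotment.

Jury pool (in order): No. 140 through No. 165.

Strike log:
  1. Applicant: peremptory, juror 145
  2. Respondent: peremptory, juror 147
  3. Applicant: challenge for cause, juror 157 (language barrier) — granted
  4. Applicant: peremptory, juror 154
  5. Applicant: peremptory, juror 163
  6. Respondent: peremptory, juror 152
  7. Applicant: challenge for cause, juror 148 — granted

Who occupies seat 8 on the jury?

Removed: #145, #147, #148, #152, #154, #157, #163.
Filling seats in venire order through position 8: #140, #141, #142, #143, #144, #146, #149, #150.
So seat 8 is #150.

150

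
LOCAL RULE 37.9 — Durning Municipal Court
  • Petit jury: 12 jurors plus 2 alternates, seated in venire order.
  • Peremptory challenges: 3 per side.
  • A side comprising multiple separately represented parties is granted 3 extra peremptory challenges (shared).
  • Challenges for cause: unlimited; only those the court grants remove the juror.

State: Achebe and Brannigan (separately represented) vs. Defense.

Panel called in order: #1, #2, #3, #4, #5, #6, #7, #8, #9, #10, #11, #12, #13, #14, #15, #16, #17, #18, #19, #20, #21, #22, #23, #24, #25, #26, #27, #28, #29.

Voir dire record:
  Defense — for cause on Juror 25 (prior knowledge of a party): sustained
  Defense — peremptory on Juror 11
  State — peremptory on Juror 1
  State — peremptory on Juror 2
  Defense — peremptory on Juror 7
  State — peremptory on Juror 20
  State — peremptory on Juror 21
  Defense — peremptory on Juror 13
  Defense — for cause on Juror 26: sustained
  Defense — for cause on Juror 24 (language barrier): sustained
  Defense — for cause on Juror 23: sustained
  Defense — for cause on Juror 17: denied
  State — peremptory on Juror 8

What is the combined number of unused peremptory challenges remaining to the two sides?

1

State allotment: 3 base + 3 multi-party = 6. Defense allotment: 3.
State peremptories used: #1, #2, #20, #21, #8 — 5.
Defense peremptories used: #11, #7, #13 — 3 (for-cause on #25, #26, #24, #23, #17 don't count).
Remaining: (6 − 5) + (3 − 3) = 1.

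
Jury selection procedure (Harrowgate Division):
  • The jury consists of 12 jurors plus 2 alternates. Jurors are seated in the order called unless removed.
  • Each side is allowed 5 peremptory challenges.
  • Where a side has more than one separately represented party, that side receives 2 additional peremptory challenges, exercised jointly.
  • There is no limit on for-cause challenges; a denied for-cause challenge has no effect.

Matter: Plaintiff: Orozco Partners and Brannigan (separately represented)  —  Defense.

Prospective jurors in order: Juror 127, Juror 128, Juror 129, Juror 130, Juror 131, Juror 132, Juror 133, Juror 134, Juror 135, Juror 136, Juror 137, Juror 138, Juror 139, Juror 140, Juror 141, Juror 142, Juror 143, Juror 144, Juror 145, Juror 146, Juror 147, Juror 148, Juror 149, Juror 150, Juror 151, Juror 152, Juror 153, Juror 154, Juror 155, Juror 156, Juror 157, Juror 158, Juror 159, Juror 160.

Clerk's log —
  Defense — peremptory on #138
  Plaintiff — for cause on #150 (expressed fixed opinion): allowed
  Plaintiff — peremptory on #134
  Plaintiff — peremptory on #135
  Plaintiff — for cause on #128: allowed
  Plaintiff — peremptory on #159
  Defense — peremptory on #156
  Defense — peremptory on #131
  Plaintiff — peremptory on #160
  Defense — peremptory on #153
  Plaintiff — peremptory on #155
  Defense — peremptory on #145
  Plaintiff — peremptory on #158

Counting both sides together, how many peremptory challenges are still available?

Plaintiff allotment: 5 base + 2 multi-party = 7. Defense allotment: 5.
Plaintiff peremptories used: #134, #135, #159, #160, #155, #158 — 6 (for-cause on #150, #128 don't count).
Defense peremptories used: #138, #156, #131, #153, #145 — 5.
Remaining: (7 − 6) + (5 − 5) = 1.

1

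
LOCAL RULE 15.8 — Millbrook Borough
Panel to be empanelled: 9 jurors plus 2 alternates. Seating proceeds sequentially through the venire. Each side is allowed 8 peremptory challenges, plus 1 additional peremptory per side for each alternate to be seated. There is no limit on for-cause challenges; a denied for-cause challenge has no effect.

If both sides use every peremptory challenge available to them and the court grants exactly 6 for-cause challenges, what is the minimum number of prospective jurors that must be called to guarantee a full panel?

Seats to fill: 9 + 2 alternates = 11.
Peremptories: 8 + 1×2 = 10 per side × 2 sides = 20.
For-cause removals: 6.
Minimum venire: 11 + 20 + 6 = 37.

37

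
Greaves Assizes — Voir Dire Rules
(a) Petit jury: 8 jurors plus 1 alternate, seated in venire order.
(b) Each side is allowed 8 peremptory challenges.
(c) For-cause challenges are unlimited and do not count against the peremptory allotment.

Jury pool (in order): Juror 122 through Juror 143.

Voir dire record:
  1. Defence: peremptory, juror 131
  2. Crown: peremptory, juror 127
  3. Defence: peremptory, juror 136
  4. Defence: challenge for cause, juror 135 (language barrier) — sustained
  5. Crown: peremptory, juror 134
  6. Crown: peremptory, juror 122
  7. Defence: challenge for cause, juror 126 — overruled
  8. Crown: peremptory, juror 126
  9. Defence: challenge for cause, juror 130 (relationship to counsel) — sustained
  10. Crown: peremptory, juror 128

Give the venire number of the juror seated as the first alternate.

139

Removed: #122, #126, #127, #128, #130, #131, #134, #135, #136.
Seating in order: seats 1–8 → #123, #124, #125, #129, #132, #133, #137, #138; alternates → #139.
So alternate 1 is #139.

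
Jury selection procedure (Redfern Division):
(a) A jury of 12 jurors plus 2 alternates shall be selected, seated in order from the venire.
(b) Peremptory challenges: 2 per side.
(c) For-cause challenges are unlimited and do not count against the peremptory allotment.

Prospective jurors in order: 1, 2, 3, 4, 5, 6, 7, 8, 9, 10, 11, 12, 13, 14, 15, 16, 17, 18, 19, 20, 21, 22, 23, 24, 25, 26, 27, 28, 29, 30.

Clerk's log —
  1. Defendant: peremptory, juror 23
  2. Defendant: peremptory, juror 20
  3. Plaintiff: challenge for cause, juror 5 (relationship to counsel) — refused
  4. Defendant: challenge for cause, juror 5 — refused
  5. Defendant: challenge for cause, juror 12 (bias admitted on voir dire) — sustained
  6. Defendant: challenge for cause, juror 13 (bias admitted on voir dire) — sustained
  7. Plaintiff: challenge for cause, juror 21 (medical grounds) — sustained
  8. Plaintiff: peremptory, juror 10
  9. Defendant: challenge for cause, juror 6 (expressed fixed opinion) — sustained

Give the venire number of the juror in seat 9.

Removed: #6, #10, #12, #13, #20, #21, #23. (#5 stays — for-cause denied.)
Seating in order: seats 1–12 → #1, #2, #3, #4, #5, #7, #8, #9, #11, #14, #15, #16; alternates → #17, #18.
So seat 9 is #11.

11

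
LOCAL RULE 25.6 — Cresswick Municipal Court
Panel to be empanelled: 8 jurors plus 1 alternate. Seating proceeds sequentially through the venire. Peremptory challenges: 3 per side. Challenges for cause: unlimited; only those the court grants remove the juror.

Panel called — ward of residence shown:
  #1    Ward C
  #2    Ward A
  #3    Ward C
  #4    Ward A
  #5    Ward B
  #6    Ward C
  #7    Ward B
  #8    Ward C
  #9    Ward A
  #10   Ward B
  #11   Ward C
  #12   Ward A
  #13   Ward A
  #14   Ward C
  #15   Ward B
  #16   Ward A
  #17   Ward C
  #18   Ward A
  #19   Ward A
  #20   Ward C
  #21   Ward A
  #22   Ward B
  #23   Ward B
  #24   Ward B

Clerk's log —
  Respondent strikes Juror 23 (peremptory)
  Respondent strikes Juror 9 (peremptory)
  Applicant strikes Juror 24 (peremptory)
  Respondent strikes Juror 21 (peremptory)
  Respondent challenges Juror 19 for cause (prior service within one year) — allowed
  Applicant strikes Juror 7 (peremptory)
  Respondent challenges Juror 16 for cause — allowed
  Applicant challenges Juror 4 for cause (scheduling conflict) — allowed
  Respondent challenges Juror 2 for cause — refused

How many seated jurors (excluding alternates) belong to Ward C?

5

Removed: #4, #7, #9, #16, #19, #21, #23, #24.
Seated jurors 1–8: #1, #2, #3, #5, #6, #8, #10, #11 (alternates #12 not counted).
Of those, in Ward C: #1, #3, #6, #8, #11 → 5.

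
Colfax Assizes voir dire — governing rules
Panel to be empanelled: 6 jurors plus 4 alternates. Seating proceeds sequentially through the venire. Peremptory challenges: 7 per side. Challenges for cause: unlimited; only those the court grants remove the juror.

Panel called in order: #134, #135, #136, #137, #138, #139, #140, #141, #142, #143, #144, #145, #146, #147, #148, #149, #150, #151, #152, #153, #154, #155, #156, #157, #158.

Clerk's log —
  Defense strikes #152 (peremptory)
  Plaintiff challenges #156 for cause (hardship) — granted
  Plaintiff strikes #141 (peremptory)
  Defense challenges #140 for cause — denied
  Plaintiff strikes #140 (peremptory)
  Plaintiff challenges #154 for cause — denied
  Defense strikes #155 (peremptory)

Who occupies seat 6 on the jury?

Removed: #140, #141, #152, #155, #156. (#154 stays — for-cause denied.)
Filling seats in venire order through position 6: #134, #135, #136, #137, #138, #139.
So seat 6 is #139.

139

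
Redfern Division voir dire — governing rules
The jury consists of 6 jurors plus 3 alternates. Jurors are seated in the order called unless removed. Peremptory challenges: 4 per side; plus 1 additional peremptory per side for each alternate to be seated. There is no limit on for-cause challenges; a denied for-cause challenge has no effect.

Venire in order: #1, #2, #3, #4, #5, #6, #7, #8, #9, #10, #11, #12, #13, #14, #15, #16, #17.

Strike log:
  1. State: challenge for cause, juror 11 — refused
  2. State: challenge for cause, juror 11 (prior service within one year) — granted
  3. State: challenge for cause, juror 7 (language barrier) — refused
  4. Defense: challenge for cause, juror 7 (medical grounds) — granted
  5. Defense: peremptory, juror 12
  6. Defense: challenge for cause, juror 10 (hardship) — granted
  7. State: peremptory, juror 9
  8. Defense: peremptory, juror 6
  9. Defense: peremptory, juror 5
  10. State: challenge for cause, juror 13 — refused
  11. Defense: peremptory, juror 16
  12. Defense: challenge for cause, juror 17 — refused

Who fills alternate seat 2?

15

Removed: #5, #6, #7, #9, #10, #11, #12, #16. (#13, #17 stay — for-cause denied.)
Seating in order: seats 1–6 → #1, #2, #3, #4, #8, #13; alternates → #14, #15, #17.
So alternate 2 is #15.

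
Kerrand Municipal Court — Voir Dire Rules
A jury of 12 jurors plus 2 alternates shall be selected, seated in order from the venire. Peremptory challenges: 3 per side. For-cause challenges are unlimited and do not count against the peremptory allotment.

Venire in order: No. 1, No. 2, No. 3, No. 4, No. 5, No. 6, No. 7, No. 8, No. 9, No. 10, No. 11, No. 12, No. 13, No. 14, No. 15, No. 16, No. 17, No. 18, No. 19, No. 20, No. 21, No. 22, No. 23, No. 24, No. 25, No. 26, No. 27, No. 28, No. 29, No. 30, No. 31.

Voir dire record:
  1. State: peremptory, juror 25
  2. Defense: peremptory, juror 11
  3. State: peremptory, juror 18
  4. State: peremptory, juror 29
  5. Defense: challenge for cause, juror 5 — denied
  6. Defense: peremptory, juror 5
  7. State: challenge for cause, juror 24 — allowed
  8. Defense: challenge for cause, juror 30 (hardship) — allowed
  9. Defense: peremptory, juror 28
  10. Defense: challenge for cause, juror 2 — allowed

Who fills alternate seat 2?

Removed: #2, #5, #11, #18, #24, #25, #28, #29, #30.
Seating in order: seats 1–12 → #1, #3, #4, #6, #7, #8, #9, #10, #12, #13, #14, #15; alternates → #16, #17.
So alternate 2 is #17.

17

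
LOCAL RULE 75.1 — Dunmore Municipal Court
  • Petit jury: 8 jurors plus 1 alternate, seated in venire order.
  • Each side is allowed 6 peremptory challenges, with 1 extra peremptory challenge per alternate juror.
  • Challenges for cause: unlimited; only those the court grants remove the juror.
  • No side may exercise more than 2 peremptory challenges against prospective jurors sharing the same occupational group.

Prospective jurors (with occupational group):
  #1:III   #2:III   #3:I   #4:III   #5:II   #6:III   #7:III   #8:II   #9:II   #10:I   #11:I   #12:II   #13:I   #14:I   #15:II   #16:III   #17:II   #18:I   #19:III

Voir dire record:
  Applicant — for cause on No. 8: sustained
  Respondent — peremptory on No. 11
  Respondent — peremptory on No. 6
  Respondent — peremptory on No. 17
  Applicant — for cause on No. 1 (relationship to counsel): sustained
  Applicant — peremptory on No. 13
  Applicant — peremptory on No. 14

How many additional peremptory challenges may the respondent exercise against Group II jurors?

Respondent peremptories so far: #11, #6, #17 — 3 of 7 used, 4 left overall.
Against Group II: #17 — 1 used; per-group cap 2 leaves 1.
Binding limit: min(4, 1) = 1.

1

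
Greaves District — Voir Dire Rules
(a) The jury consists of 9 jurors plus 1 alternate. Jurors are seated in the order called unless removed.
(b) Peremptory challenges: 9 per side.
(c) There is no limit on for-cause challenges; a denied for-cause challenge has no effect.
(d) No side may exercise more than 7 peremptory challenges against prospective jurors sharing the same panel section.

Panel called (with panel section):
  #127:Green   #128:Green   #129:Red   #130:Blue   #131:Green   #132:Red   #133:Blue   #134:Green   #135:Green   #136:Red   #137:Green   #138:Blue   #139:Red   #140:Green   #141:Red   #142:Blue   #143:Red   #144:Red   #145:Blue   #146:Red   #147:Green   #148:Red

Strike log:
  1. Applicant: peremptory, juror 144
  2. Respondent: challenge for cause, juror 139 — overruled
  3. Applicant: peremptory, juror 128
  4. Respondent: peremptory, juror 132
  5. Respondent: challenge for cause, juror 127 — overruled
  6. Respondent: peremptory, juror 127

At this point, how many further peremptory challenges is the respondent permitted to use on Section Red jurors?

6

Respondent peremptories so far: #132, #127 — 2 of 9 used, 7 left overall.
Against Section Red: #132 — 1 used; per-section cap 7 leaves 6.
Binding limit: min(7, 6) = 6.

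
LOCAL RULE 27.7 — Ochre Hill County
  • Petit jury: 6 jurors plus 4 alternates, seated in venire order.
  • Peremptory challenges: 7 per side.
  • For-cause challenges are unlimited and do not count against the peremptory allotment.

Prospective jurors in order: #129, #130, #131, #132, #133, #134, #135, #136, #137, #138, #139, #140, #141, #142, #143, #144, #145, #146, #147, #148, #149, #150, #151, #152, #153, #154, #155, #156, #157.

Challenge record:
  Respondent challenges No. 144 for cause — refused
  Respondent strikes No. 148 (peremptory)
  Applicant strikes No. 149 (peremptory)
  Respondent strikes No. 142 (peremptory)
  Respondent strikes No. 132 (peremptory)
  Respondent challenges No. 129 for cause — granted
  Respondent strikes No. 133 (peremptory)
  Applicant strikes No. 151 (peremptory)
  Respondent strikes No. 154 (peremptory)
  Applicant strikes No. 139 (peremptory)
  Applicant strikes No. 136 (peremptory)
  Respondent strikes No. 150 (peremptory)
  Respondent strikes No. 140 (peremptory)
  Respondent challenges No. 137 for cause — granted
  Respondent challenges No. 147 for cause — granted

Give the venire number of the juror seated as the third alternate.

Removed: #129, #132, #133, #136, #137, #139, #140, #142, #147, #148, #149, #150, #151, #154. (#144 stays — for-cause denied.)
Seating in order: seats 1–6 → #130, #131, #134, #135, #138, #141; alternates → #143, #144, #145, #146.
So alternate 3 is #145.

145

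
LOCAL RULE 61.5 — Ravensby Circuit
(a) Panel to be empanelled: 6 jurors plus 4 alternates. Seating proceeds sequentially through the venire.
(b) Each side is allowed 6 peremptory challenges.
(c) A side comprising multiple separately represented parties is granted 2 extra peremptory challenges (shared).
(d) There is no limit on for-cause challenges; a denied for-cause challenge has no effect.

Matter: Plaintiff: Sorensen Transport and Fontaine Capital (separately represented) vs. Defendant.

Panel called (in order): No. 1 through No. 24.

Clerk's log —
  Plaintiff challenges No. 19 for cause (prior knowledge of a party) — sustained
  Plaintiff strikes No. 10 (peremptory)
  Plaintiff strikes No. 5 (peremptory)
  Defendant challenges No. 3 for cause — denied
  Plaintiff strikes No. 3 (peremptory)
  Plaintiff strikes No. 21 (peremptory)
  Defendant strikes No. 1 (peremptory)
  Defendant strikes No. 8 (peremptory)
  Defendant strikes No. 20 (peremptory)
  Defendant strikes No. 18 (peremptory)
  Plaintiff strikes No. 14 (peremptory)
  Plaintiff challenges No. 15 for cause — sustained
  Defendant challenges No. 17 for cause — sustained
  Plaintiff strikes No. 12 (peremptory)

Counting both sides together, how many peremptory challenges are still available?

Plaintiff allotment: 6 base + 2 multi-party = 8. Defendant allotment: 6.
Plaintiff peremptories used: #10, #5, #3, #21, #14, #12 — 6 (for-cause on #19, #15 don't count).
Defendant peremptories used: #1, #8, #20, #18 — 4 (for-cause on #3, #17 don't count).
Remaining: (8 − 6) + (6 − 4) = 4.

4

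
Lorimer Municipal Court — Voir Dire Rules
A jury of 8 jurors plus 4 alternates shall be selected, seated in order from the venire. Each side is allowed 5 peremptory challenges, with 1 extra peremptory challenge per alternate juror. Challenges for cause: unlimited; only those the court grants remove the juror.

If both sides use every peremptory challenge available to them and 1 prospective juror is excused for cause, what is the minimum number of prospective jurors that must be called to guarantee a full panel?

31

Seats to fill: 8 + 4 alternates = 12.
Peremptories: 5 + 1×4 = 9 per side × 2 sides = 18.
For-cause removals: 1.
Minimum venire: 12 + 18 + 1 = 31.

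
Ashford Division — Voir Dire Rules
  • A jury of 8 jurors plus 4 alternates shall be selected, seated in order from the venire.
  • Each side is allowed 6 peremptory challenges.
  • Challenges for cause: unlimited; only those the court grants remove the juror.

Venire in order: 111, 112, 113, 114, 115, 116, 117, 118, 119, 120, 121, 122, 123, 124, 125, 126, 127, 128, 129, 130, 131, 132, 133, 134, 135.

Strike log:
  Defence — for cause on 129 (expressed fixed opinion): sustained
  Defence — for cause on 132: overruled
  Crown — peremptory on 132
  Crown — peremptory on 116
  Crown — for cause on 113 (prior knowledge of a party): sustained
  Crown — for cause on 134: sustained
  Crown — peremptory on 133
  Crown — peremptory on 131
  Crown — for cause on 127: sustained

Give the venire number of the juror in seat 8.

Removed: #113, #116, #127, #129, #131, #132, #133, #134.
Seating in order: seats 1–8 → #111, #112, #114, #115, #117, #118, #119, #120; alternates → #121, #122, #123, #124.
So seat 8 is #120.

120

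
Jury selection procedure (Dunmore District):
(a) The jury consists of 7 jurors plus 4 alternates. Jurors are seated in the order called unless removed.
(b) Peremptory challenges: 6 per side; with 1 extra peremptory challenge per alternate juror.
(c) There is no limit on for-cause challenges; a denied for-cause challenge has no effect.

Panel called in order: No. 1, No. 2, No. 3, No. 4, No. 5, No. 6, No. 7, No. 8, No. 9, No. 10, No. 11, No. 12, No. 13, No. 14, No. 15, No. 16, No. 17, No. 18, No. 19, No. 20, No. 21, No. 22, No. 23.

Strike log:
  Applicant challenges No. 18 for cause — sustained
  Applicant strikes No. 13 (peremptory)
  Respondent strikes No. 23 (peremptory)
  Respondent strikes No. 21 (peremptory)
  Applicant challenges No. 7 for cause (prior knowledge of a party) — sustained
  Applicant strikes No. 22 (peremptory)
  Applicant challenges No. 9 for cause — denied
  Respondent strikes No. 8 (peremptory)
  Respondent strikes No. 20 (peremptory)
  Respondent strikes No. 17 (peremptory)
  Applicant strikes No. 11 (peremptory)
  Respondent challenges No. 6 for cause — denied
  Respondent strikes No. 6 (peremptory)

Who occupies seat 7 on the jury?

Removed: #6, #7, #8, #11, #13, #17, #18, #20, #21, #22, #23. (#9 stays — for-cause denied.)
Filling seats in venire order through position 7: #1, #2, #3, #4, #5, #9, #10.
So seat 7 is #10.

10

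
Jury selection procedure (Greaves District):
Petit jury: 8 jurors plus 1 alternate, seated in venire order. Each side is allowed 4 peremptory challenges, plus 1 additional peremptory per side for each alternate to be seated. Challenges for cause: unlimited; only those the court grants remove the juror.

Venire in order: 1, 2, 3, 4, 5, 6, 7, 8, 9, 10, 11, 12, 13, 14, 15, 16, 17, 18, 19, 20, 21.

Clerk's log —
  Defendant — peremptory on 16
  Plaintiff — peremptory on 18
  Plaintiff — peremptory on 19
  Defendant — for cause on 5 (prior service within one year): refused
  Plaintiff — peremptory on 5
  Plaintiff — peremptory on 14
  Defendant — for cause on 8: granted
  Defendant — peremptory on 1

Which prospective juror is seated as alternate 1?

12

Removed: #1, #5, #8, #14, #16, #18, #19.
Filling seats in venire order through position 9: #2, #3, #4, #6, #7, #9, #10, #11, #12.
So alternate 1 is #12.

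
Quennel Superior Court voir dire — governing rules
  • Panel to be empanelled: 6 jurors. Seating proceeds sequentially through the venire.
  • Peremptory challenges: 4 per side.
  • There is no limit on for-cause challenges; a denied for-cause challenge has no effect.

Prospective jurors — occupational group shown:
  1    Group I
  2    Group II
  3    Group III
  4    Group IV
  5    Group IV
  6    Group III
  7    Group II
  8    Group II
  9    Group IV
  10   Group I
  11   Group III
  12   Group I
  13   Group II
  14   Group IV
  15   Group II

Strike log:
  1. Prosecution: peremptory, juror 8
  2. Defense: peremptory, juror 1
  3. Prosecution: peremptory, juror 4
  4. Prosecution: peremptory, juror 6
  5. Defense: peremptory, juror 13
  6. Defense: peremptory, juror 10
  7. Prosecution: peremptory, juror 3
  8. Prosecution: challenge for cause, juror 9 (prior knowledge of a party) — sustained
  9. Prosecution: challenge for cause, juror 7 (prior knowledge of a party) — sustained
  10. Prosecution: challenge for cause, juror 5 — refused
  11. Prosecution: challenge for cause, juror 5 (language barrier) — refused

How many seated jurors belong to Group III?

1

Removed: #1, #3, #4, #6, #7, #8, #9, #10, #13.
Seated jurors 1–6: #2, #5, #11, #12, #14, #15.
Of those, in Group III: #11 → 1.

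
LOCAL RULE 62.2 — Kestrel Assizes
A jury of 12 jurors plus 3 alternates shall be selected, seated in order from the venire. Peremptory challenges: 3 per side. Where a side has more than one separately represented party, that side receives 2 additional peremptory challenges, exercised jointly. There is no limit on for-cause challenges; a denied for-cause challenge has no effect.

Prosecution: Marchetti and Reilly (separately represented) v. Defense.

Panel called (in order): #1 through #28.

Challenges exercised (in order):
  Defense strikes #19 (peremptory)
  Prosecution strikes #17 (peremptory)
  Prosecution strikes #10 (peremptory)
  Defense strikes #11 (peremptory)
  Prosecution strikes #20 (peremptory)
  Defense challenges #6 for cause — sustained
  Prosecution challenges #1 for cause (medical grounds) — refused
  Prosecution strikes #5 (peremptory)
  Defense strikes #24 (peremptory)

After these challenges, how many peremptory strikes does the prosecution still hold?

1

Prosecution allotment: 3 base + 2 multi-party = 5.
Prosecution peremptories used: #17, #10, #20, #5 — 4 (the for-cause on #1 doesn't count).
Remaining: 5 − 4 = 1.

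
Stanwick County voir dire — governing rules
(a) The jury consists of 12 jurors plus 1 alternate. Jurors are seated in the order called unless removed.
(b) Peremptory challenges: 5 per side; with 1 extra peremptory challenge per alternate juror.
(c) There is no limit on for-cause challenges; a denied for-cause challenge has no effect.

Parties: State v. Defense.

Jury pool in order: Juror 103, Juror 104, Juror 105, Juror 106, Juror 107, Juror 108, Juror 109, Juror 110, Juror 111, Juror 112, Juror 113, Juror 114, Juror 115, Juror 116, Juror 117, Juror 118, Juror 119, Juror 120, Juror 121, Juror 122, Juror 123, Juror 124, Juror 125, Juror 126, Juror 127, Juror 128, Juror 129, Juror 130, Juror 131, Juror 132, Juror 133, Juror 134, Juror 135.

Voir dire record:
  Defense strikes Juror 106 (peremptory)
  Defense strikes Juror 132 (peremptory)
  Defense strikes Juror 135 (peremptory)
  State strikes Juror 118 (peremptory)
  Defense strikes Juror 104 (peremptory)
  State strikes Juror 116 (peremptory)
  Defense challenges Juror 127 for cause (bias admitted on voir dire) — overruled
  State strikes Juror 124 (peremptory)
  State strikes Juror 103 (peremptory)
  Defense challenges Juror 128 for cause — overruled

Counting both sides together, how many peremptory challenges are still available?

State allotment: 5 base + 1 × 1 alternate = 6. Defense allotment: 5 base + 1 × 1 alternate = 6.
State peremptories used: #118, #116, #124, #103 — 4.
Defense peremptories used: #106, #132, #135, #104 — 4 (for-cause on #127, #128 don't count).
Remaining: (6 − 4) + (6 − 4) = 4.

4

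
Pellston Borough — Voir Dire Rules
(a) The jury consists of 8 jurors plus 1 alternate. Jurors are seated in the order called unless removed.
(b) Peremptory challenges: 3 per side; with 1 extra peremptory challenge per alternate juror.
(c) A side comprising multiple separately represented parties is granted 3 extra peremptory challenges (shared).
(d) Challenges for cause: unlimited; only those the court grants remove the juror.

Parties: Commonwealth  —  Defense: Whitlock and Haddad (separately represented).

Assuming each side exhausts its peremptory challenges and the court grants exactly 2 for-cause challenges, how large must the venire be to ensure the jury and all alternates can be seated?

22

Seats to fill: 8 + 1 alternates = 9.
Peremptories — Commonwealth: 3 + 1×1 = 4; Defense: 3 + 1×1 + 3 = 7; total 11.
For-cause removals: 2.
Minimum venire: 9 + 11 + 2 = 22.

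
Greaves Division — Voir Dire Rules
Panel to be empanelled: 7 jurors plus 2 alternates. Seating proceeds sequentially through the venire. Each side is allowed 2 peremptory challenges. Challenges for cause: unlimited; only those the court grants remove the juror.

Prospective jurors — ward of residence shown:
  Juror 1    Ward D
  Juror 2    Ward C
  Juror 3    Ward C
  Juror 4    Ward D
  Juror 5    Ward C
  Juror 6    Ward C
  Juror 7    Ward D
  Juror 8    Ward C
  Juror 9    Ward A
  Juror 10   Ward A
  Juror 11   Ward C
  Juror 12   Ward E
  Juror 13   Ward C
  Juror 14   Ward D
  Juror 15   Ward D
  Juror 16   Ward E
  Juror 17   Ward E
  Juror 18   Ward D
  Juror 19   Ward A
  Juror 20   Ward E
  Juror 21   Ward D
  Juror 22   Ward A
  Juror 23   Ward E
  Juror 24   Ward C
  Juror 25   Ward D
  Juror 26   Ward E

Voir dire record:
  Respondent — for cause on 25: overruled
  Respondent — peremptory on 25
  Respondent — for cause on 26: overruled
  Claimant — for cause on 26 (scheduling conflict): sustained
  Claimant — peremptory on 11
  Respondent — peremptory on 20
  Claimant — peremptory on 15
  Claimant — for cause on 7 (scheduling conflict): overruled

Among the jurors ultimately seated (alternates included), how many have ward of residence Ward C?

5

Removed: #11, #15, #20, #25, #26.
Seated (9 incl. alternates): #1, #2, #3, #4, #5, #6, #7, #8, #9.
Of those, in Ward C: #2, #3, #5, #6, #8 → 5.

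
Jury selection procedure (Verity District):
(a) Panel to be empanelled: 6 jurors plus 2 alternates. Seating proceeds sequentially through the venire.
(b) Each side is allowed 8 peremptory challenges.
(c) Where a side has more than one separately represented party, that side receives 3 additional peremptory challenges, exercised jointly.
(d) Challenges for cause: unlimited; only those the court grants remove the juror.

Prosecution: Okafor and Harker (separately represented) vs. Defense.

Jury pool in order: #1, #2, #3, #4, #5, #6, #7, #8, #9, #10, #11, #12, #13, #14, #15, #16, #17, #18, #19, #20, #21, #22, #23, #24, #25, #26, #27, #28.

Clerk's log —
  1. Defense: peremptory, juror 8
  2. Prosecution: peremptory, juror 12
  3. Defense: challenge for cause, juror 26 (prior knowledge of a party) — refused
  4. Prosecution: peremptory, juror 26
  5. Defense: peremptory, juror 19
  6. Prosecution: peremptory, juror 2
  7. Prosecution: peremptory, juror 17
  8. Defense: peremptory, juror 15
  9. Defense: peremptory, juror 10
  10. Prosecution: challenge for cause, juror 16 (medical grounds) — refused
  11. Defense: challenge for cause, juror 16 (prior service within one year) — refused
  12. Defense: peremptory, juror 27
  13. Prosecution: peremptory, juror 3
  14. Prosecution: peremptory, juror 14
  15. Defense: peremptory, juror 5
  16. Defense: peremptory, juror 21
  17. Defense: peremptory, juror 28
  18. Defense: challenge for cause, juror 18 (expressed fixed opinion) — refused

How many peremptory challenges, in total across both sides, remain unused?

5

Prosecution allotment: 8 base + 3 multi-party = 11. Defense allotment: 8.
Prosecution peremptories used: #12, #26, #2, #17, #3, #14 — 6 (the for-cause on #16 doesn't count).
Defense peremptories used: #8, #19, #15, #10, #27, #5, #21, #28 — 8 (for-cause on #26, #16, #18 don't count).
Remaining: (11 − 6) + (8 − 8) = 5.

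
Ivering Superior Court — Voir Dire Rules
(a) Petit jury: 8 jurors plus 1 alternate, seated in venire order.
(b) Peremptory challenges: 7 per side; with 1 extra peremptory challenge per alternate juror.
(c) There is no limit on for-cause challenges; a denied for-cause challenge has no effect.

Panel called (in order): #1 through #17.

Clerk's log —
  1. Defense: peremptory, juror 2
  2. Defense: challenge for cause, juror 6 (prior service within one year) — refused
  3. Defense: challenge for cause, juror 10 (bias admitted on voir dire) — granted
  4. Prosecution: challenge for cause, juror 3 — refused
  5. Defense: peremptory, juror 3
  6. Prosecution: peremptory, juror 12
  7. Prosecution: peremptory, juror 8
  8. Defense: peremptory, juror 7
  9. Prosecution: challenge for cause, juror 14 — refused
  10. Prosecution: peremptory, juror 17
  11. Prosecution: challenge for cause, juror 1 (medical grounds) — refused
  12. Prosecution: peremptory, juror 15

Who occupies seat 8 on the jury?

14

Removed: #2, #3, #7, #8, #10, #12, #15, #17. (#1, #6, #14 stay — for-cause denied.)
Seating in order: seats 1–8 → #1, #4, #5, #6, #9, #11, #13, #14; alternates → #16.
So seat 8 is #14.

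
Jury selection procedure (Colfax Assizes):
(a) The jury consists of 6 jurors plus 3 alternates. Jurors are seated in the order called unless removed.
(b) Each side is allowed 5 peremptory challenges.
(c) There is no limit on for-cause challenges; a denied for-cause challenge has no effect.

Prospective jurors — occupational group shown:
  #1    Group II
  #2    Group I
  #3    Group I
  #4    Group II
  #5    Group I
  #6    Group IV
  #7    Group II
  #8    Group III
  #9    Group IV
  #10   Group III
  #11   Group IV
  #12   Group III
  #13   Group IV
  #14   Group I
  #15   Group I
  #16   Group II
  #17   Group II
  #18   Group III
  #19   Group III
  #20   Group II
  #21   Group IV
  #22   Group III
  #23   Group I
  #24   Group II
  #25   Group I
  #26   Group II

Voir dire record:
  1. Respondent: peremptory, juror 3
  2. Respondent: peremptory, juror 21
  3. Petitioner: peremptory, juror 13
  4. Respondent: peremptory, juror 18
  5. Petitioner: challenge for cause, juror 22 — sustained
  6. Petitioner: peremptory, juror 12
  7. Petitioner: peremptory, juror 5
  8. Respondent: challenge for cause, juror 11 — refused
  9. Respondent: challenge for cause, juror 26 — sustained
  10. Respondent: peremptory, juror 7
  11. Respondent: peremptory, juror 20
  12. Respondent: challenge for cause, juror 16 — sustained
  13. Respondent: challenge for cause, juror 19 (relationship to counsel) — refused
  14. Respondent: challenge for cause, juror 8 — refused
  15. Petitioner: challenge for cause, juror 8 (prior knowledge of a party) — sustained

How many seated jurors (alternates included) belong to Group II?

Removed: #3, #5, #7, #8, #12, #13, #16, #18, #20, #21, #22, #26.
Seated (9 incl. alternates): #1, #2, #4, #6, #9, #10, #11, #14, #15.
Of those, in Group II: #1, #4 → 2.

2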